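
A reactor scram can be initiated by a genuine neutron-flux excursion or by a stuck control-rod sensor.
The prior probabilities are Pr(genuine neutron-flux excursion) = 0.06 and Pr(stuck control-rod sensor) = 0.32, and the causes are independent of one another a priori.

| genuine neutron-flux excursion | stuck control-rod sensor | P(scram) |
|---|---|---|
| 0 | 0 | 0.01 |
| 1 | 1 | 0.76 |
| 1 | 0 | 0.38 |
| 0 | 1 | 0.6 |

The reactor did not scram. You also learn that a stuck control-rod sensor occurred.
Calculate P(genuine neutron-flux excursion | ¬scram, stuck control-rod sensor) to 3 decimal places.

Weight on genuine neutron-flux excursion=true, given the evidence: 0.24*0.06 = 0.014400
Denominator P(¬scram | stuck control-rod sensor): 0.4*0.94 + 0.24*0.06 = 0.390400
P(genuine neutron-flux excursion | ¬scram, stuck control-rod sensor) = 0.014400/0.390400 ≈ 0.037

P(genuine neutron-flux excursion | ¬scram, stuck control-rod sensor) ≈ 0.037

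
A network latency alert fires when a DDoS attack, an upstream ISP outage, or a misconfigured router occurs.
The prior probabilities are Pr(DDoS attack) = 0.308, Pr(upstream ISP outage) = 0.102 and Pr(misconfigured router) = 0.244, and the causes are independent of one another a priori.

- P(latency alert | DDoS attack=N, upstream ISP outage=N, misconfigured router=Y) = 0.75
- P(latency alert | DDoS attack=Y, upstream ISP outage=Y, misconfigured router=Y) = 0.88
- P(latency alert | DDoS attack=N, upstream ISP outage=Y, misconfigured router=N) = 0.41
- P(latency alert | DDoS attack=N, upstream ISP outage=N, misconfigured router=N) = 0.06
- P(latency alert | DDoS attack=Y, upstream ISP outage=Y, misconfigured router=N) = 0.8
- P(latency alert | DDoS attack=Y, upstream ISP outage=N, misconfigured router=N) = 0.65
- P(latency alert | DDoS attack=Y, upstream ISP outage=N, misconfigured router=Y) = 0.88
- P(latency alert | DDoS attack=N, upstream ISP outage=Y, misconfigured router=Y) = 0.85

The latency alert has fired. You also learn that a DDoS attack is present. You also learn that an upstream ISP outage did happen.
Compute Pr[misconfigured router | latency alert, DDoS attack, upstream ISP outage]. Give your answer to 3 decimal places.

Sum P(latency alert|·) weighted by the priors over both values of misconfigured router:
  P(latency alert | DDoS attack, upstream ISP outage) = 0.8·0.756 + 0.88·0.244
        = 0.604800 + 0.214720 = 0.819520
The terms with misconfigured router present sum to 0.214720, so
  P(misconfigured router | latency alert, DDoS attack, upstream ISP outage) = 0.214720 / 0.819520 ≈ 0.262

Pr[misconfigured router | latency alert, DDoS attack, upstream ISP outage] ≈ 0.262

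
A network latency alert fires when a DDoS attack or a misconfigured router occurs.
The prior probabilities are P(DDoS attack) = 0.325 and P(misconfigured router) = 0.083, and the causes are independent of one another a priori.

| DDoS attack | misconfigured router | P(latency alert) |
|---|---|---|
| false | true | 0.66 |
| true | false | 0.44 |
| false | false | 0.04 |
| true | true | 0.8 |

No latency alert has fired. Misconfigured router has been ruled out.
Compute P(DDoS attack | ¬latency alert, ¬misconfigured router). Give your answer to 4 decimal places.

P(DDoS attack | ¬latency alert, ¬misconfigured router) ≈ 0.2193

Sum P(¬latency alert|·) weighted by the priors over both values of DDoS attack:
  P(¬latency alert | ¬misconfigured router) = 0.96*0.675 + 0.56*0.325
        = 0.648000 + 0.182000 = 0.830000
Configurations with DDoS attack contribute 0.182000, so
  P(DDoS attack | ¬latency alert, ¬misconfigured router) = 0.182000 / 0.830000 ≈ 0.2193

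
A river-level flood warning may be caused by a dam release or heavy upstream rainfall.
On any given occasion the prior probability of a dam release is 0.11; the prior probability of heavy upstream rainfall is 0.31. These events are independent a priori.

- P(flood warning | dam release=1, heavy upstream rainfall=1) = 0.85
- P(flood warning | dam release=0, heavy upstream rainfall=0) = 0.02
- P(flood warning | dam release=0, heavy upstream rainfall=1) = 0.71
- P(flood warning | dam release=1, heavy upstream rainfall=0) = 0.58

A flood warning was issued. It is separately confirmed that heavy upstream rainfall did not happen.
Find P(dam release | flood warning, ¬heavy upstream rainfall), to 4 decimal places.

P(flood warning | ¬heavy upstream rainfall) = 0.02×0.89 + 0.58×0.11 = 0.017800 + 0.063800 = 0.081600
The dam release-present share is 0.58×0.11 = 0.063800.
Hence the posterior is 0.063800/0.081600 ≈ 0.7819.

P(dam release | flood warning, ¬heavy upstream rainfall) ≈ 0.7819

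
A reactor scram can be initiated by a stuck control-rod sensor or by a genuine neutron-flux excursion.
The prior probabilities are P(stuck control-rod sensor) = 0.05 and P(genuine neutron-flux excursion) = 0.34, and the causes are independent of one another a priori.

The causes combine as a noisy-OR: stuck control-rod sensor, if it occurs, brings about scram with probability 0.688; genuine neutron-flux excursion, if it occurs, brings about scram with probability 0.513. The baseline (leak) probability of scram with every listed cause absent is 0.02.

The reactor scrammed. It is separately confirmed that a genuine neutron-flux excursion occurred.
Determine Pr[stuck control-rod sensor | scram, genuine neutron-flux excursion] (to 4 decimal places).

Pr[stuck control-rod sensor | scram, genuine neutron-flux excursion] ≈ 0.0789

Under noisy-OR, P(scram | causes) = 1 − (1−0.02)·∏(1−qᵢ) over the active causes.
By total probability over both values of stuck control-rod sensor:
  P(scram | genuine neutron-flux excursion) = 0.52274×0.95 + 0.851095×0.05
        = 0.496603 + 0.042555 = 0.539158
Configurations with stuck control-rod sensor contribute 0.042555, so
  P(stuck control-rod sensor | scram, genuine neutron-flux excursion) = 0.042555 / 0.539158 ≈ 0.0789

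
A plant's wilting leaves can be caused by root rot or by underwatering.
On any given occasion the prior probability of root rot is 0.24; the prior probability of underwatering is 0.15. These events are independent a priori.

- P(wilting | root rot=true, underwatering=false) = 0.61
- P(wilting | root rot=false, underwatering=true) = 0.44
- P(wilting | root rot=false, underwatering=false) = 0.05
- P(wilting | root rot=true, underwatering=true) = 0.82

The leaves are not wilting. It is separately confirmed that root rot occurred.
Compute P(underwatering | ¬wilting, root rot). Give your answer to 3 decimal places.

Weight on underwatering=true, given the evidence: 0.18·0.15 = 0.027000
The normalizing constant is 0.39·0.85 + 0.18·0.15 = 0.358500
Posterior = 0.027000 / 0.358500 ≈ 0.075

P(underwatering | ¬wilting, root rot) ≈ 0.075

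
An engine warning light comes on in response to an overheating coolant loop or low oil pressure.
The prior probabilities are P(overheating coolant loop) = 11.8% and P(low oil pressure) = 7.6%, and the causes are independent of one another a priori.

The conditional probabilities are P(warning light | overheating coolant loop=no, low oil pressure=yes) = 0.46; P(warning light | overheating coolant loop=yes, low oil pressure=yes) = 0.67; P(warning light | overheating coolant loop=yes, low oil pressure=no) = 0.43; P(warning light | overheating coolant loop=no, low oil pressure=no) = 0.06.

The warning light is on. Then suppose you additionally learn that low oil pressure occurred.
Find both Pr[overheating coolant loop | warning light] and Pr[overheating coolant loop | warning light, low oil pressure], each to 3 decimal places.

Pr[overheating coolant loop | warning light] ≈ 0.399; Pr[overheating coolant loop | warning light, low oil pressure] ≈ 0.163

P(warning light) = 0.06×0.882×0.924 + 0.46×0.882×0.076 + 0.43×0.118×0.924 + 0.67×0.118×0.076 = 0.048898 + 0.030835 + 0.046884 + 0.006009 = 0.132626
Of this, 0.052893 comes from 0.046884 + 0.006009 (the overheating coolant loop=true cases).
So P(overheating coolant loop | warning light) = 0.052893/0.132626 ≈ 0.399.

Now also conditioning on low oil pressure=true:
Enumerate both values of overheating coolant loop and weight by the priors:
  P(warning light | low oil pressure) = 0.46·0.882 + 0.67·0.118
        = 0.405720 + 0.079060 = 0.484780
The terms with overheating coolant loop present sum to 0.079060, so
  P(overheating coolant loop | warning light, low oil pressure) = 0.079060 / 0.484780 ≈ 0.163
This is intercausal reasoning (explaining away): once low oil pressure accounts for the warning light, overheating coolant loop becomes less likely.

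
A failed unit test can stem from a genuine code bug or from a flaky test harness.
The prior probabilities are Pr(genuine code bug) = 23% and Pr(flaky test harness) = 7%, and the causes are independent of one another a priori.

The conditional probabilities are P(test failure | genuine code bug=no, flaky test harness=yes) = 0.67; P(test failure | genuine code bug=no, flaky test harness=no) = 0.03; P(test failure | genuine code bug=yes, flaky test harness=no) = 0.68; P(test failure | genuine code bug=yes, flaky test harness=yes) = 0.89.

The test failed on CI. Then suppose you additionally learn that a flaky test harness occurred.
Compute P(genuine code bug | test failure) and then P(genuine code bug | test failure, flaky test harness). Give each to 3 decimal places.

P(genuine code bug | test failure) ≈ 0.735; P(genuine code bug | test failure, flaky test harness) ≈ 0.284

Numerator (weight on configurations with genuine code bug): 0.145452 + 0.014329 = 0.159781
Normalizer over all consistent configurations: 0.03×0.77×0.93 + 0.67×0.77×0.07 + 0.68×0.23×0.93 + 0.89×0.23×0.07 = 0.217377
P(genuine code bug | test failure) = 0.159781/0.217377 ≈ 0.735

Now also conditioning on flaky test harness=true:
Numerator (weight on configurations with genuine code bug): 0.89·0.23 = 0.204700
The normalizing constant is 0.67·0.77 + 0.89·0.23 = 0.720600
P(genuine code bug | test failure, flaky test harness) = 0.204700/0.720600 ≈ 0.284
The drop from 0.735 to 0.284 is the explaining-away (discounting) effect.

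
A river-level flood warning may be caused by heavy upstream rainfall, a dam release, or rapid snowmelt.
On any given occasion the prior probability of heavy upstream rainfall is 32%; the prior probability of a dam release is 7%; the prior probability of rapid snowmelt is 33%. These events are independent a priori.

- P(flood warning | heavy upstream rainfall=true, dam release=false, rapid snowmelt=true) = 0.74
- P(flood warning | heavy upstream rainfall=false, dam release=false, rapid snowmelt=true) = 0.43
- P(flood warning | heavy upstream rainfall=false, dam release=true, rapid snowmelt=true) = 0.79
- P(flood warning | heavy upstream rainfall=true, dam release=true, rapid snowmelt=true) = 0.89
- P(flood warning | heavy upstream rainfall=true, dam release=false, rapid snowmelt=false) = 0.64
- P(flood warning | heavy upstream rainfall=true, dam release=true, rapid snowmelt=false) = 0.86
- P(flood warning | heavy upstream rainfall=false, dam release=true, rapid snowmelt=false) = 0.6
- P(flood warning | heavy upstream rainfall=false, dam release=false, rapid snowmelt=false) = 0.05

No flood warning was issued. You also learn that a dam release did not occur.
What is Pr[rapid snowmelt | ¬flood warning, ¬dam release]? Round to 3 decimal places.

Numerator (weight on configurations with rapid snowmelt): 0.127908 + 0.027456 = 0.155364
The normalizing constant is 0.95·0.68·0.67 + 0.57·0.68·0.33 + 0.36·0.32·0.67 + 0.26·0.32·0.33 = 0.665368
Posterior = 0.155364 / 0.665368 ≈ 0.234

Pr[rapid snowmelt | ¬flood warning, ¬dam release] ≈ 0.234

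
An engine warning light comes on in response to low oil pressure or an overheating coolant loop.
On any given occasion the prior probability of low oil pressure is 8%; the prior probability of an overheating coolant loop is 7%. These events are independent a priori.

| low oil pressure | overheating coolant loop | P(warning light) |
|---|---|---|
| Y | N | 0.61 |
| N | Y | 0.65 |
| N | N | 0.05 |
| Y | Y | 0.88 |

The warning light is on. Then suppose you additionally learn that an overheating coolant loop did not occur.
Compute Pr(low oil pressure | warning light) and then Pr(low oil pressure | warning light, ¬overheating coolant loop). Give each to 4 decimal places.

Pr(low oil pressure | warning light) ≈ 0.3728; Pr(low oil pressure | warning light, ¬overheating coolant loop) ≈ 0.5148

P(warning light) = 0.05*0.92*0.93 + 0.65*0.92*0.07 + 0.61*0.08*0.93 + 0.88*0.08*0.07 = 0.042780 + 0.041860 + 0.045384 + 0.004928 = 0.134952
Restricting to configurations with low oil pressure present: 0.045384 + 0.004928 = 0.050312.
So P(low oil pressure | warning light) = 0.050312/0.134952 ≈ 0.3728.

Now also conditioning on overheating coolant loop≠true:
Weight on low oil pressure=true, given the evidence: 0.61×0.08 = 0.048800
The normalizing constant is 0.05×0.92 + 0.61×0.08 = 0.094800
Posterior = 0.048800 / 0.094800 ≈ 0.5148
With overheating coolant loop excluded, low oil pressure must carry more of the explanatory weight for the warning light.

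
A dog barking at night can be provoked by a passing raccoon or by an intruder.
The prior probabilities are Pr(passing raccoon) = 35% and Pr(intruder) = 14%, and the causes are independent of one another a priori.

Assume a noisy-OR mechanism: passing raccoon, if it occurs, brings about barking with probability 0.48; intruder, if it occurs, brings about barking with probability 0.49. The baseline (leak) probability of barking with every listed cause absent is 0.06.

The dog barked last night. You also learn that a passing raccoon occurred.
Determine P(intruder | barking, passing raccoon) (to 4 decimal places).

P(intruder | barking, passing raccoon) ≈ 0.1929

Under noisy-OR, P(barking | causes) = 1 − (1−0.06)·∏(1−qᵢ) over the active causes.
P(barking | passing raccoon) = 0.5112×0.86 + 0.750712×0.14 = 0.439632 + 0.105100 = 0.544732
Of this, 0.105100 comes from 0.750712×0.14 (the intruder=true cases).
P(intruder | barking, passing raccoon) = 0.105100 / 0.544732 ≈ 0.1929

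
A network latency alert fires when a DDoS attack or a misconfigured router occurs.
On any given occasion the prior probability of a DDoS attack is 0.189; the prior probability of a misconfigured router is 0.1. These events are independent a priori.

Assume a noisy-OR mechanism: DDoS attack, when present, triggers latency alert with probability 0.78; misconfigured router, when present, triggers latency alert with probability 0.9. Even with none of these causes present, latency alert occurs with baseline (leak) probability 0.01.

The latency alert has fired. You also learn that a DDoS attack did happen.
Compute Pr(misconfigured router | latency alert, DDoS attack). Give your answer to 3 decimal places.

Under noisy-OR, P(latency alert | causes) = 1 − (1−0.01)·∏(1−qᵢ) over the active causes.
By total probability over both values of misconfigured router:
  P(latency alert | DDoS attack) = 0.7822*0.9 + 0.97822*0.1
        = 0.703980 + 0.097822 = 0.801802
Keeping only the misconfigured router-present terms gives 0.097822, so
  P(misconfigured router | latency alert, DDoS attack) = 0.097822 / 0.801802 ≈ 0.122

Pr(misconfigured router | latency alert, DDoS attack) ≈ 0.122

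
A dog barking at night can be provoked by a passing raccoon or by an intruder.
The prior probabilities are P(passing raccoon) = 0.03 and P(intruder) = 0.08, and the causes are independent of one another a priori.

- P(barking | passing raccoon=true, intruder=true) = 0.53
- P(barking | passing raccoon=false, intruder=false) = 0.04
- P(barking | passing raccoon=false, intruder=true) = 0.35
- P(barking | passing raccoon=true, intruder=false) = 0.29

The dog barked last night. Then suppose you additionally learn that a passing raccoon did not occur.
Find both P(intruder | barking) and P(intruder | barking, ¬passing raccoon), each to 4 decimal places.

Sum P(barking|·) weighted by the priors over the 4 (passing raccoon, intruder) configurations:
  P(barking) = 0.04*0.97*0.92 + 0.35*0.97*0.08 + 0.29*0.03*0.92 + 0.53*0.03*0.08
        = 0.035696 + 0.027160 + 0.008004 + 0.001272 = 0.072132
Configurations with intruder contribute 0.028432, so
  P(intruder | barking) = 0.028432 / 0.072132 ≈ 0.3942

Now also conditioning on passing raccoon≠true:
For the numerator, keep only intruder=true terms: 0.35×0.08 = 0.028000
Normalizer over all consistent configurations: 0.04×0.92 + 0.35×0.08 = 0.064800
Posterior = 0.028000 / 0.064800 ≈ 0.4321
With passing raccoon excluded, intruder must carry more of the explanatory weight for the barking.

P(intruder | barking) ≈ 0.3942; P(intruder | barking, ¬passing raccoon) ≈ 0.4321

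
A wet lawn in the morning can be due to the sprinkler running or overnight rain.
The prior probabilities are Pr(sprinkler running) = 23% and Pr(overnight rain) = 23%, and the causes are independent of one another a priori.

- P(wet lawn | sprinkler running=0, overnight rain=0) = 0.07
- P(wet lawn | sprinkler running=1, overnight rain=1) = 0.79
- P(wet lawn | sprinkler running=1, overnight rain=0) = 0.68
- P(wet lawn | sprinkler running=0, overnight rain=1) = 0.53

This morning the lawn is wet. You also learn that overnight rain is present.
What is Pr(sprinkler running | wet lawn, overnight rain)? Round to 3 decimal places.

Pr(sprinkler running | wet lawn, overnight rain) ≈ 0.308

Sum P(wet lawn|·) weighted by the priors over both values of sprinkler running:
  P(wet lawn | overnight rain) = 0.53·0.77 + 0.79·0.23
        = 0.408100 + 0.181700 = 0.589800
Configurations with sprinkler running contribute 0.181700, so
  P(sprinkler running | wet lawn, overnight rain) = 0.181700 / 0.589800 ≈ 0.308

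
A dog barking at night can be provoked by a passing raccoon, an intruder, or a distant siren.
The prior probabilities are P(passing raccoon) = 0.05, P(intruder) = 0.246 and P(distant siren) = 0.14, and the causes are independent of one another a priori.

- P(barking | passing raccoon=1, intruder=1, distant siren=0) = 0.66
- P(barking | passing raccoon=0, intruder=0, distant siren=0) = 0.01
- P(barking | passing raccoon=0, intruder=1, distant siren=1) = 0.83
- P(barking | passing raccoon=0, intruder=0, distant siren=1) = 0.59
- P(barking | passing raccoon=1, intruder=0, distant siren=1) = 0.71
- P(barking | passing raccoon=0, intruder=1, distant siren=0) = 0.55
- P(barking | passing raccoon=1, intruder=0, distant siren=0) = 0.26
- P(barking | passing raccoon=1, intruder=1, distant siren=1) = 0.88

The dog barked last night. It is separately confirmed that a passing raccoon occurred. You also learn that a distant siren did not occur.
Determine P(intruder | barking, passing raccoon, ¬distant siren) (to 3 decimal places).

P(intruder | barking, passing raccoon, ¬distant siren) ≈ 0.453

Enumerate both values of intruder and weight by the priors:
  P(barking | passing raccoon, ¬distant siren) = 0.26×0.754 + 0.66×0.246
        = 0.196040 + 0.162360 = 0.358400
The terms with intruder present sum to 0.162360, so
  P(intruder | barking, passing raccoon, ¬distant siren) = 0.162360 / 0.358400 ≈ 0.453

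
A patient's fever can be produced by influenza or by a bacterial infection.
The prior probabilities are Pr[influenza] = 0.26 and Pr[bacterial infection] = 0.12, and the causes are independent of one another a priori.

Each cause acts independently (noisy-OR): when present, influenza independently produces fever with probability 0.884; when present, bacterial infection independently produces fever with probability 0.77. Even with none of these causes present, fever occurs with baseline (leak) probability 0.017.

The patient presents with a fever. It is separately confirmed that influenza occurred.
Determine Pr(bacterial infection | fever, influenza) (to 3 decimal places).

Pr(bacterial infection | fever, influenza) ≈ 0.130

Under noisy-OR, P(fever | causes) = 1 − (1−0.017)·∏(1−qᵢ) over the active causes.
Numerator (weight on configurations with bacterial infection): 0.973774×0.12 = 0.116853
Normalizer over all consistent configurations: 0.885972×0.88 + 0.973774×0.12 = 0.896508
P(bacterial infection | fever, influenza) = 0.116853/0.896508 ≈ 0.130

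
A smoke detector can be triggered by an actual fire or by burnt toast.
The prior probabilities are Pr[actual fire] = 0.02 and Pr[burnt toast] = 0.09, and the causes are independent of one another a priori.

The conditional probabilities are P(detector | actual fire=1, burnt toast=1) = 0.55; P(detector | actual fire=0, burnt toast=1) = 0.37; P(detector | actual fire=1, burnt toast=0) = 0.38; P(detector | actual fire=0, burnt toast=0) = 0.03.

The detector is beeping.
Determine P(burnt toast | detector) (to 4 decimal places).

P(burnt toast | detector) ≈ 0.4997

For the numerator, keep only burnt toast=true terms: 0.032634 + 0.000990 = 0.033624
The normalizing constant is 0.03*0.98*0.91 + 0.37*0.98*0.09 + 0.38*0.02*0.91 + 0.55*0.02*0.09 = 0.067294
Posterior = 0.033624 / 0.067294 ≈ 0.4997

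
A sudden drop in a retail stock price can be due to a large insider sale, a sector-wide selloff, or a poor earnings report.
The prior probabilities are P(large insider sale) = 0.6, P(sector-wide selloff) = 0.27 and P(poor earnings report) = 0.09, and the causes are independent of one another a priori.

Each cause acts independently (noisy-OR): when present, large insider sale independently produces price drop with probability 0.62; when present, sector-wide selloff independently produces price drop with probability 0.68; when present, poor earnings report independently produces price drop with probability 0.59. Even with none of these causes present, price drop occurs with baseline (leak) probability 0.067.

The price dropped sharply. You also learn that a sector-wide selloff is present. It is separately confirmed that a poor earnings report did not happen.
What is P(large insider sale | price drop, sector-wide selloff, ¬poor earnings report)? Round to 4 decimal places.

P(large insider sale | price drop, sector-wide selloff, ¬poor earnings report) ≈ 0.6547

Under noisy-OR, P(price drop | causes) = 1 − (1−0.067)·∏(1−qᵢ) over the active causes.
Enumerate both values of large insider sale and weight by the priors:
  P(price drop | sector-wide selloff, ¬poor earnings report) = 0.70144×0.4 + 0.886547×0.6
        = 0.280576 + 0.531928 = 0.812504
The terms with large insider sale present sum to 0.531928, so
  P(large insider sale | price drop, sector-wide selloff, ¬poor earnings report) = 0.531928 / 0.812504 ≈ 0.6547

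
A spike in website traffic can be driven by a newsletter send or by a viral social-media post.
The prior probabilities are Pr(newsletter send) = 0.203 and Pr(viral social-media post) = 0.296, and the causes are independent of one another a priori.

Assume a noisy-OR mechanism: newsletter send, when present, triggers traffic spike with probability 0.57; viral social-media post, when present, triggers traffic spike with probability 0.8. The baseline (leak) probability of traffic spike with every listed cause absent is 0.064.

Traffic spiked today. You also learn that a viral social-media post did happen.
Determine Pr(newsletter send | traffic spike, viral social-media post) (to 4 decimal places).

Under noisy-OR, P(traffic spike | causes) = 1 − (1−0.064)·∏(1−qᵢ) over the active causes.
Weight on newsletter send=true, given the evidence: 0.919504·0.203 = 0.186659
Denominator P(traffic spike | viral social-media post): 0.8128·0.797 + 0.919504·0.203 = 0.834461
Posterior = 0.186659 / 0.834461 ≈ 0.2237

Pr(newsletter send | traffic spike, viral social-media post) ≈ 0.2237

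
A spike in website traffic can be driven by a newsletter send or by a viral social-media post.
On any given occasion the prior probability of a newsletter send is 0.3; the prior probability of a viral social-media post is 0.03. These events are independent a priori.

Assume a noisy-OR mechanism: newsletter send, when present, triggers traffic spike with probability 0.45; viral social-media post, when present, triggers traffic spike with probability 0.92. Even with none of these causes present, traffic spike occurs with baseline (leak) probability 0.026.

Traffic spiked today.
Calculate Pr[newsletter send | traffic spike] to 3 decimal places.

Under noisy-OR, P(traffic spike | causes) = 1 − (1−0.026)·∏(1−qᵢ) over the active causes.
Enumerate the 4 (newsletter send, viral social-media post) configurations and weight by the priors:
  P(traffic spike) = 0.026×0.7×0.97 + 0.92208×0.7×0.03 + 0.4643×0.3×0.97 + 0.957144×0.3×0.03
        = 0.017654 + 0.019364 + 0.135111 + 0.008614 = 0.180743
Keeping only the newsletter send-present terms gives 0.143725, so
  P(newsletter send | traffic spike) = 0.143725 / 0.180743 ≈ 0.795

Pr[newsletter send | traffic spike] ≈ 0.795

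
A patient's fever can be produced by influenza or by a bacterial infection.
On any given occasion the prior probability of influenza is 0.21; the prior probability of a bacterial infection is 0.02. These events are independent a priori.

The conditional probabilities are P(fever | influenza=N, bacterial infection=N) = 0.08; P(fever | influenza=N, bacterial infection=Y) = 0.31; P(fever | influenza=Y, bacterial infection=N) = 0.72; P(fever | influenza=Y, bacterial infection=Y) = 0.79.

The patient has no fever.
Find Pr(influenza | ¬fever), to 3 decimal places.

Pr(influenza | ¬fever) ≈ 0.075

Weight on influenza=true, given the evidence: 0.057624 + 0.000882 = 0.058506
Normalizer over all consistent configurations: 0.92·0.79·0.98 + 0.69·0.79·0.02 + 0.28·0.21·0.98 + 0.21·0.21·0.02 = 0.781672
P(influenza | ¬fever) = 0.058506/0.781672 ≈ 0.075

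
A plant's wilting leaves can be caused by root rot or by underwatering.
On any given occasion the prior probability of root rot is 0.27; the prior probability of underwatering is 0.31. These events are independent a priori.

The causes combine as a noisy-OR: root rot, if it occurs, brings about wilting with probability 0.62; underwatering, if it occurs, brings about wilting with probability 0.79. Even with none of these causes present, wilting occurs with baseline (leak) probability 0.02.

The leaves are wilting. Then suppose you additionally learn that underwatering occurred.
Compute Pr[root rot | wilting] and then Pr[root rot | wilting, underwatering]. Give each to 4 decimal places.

Under noisy-OR, P(wilting | causes) = 1 − (1−0.02)·∏(1−qᵢ) over the active causes.
By total probability over the 4 (root rot, underwatering) configurations:
  P(wilting) = 0.02*0.73*0.69 + 0.7942*0.73*0.31 + 0.6276*0.27*0.69 + 0.921796*0.27*0.31
        = 0.010074 + 0.179727 + 0.116922 + 0.077154 = 0.383877
Keeping only the root rot-present terms gives 0.194076, so
  P(root rot | wilting) = 0.194076 / 0.383877 ≈ 0.5056

Now condition on the additional information:
Sum P(wilting|·) weighted by the priors over both values of root rot:
  P(wilting | underwatering) = 0.7942·0.73 + 0.921796·0.27
        = 0.579766 + 0.248885 = 0.828651
Keeping only the root rot-present terms gives 0.248885, so
  P(root rot | wilting, underwatering) = 0.248885 / 0.828651 ≈ 0.3003

Pr[root rot | wilting] ≈ 0.5056; Pr[root rot | wilting, underwatering] ≈ 0.3003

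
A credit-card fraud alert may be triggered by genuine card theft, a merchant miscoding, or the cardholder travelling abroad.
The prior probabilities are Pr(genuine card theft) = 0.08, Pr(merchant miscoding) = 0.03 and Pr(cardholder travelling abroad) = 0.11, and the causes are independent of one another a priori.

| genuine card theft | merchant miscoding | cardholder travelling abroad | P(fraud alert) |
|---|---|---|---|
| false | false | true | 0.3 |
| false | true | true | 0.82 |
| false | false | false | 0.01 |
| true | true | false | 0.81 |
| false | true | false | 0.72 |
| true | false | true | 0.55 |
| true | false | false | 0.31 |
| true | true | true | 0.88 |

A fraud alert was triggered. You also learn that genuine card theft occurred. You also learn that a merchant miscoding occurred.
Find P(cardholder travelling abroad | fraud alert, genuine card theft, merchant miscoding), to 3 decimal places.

Weight on cardholder travelling abroad=true, given the evidence: 0.88·0.11 = 0.096800
Denominator P(fraud alert | genuine card theft, merchant miscoding): 0.81·0.89 + 0.88·0.11 = 0.817700
P(cardholder travelling abroad | fraud alert, genuine card theft, merchant miscoding) = 0.096800/0.817700 ≈ 0.118

P(cardholder travelling abroad | fraud alert, genuine card theft, merchant miscoding) ≈ 0.118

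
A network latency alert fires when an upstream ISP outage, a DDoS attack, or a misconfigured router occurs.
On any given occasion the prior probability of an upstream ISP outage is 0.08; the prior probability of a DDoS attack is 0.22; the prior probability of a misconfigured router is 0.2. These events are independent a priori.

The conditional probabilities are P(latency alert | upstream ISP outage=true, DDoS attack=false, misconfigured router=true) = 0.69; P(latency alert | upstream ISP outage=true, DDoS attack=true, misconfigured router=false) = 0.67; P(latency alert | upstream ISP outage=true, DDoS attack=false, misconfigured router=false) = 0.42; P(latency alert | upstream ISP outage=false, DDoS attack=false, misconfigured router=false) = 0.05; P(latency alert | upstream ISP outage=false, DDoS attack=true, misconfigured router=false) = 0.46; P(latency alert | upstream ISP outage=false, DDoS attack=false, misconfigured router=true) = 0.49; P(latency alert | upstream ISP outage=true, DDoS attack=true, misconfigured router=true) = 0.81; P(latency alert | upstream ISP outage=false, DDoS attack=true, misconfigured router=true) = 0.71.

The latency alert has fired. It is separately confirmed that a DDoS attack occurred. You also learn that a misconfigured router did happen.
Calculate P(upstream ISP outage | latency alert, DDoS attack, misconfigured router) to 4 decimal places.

P(latency alert | DDoS attack, misconfigured router) = 0.71×0.92 + 0.81×0.08 = 0.653200 + 0.064800 = 0.718000
The upstream ISP outage-present share is 0.81×0.08 = 0.064800.
Hence the posterior is 0.064800/0.718000 ≈ 0.0903.

P(upstream ISP outage | latency alert, DDoS attack, misconfigured router) ≈ 0.0903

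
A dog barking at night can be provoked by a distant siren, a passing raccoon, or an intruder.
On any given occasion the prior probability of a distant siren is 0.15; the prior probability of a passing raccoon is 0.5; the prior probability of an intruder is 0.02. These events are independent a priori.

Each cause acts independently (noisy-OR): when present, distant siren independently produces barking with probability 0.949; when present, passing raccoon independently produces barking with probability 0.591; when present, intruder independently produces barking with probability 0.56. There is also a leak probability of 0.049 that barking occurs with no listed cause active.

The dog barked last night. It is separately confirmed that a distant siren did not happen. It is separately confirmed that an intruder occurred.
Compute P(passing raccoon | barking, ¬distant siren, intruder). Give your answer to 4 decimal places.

Under noisy-OR, P(barking | causes) = 1 − (1−0.049)·∏(1−qᵢ) over the active causes.
Sum P(barking|·) weighted by the priors over both values of passing raccoon:
  P(barking | ¬distant siren, intruder) = 0.58156×0.5 + 0.828858×0.5
        = 0.290780 + 0.414429 = 0.705209
The terms with passing raccoon present sum to 0.414429, so
  P(passing raccoon | barking, ¬distant siren, intruder) = 0.414429 / 0.705209 ≈ 0.5877

P(passing raccoon | barking, ¬distant siren, intruder) ≈ 0.5877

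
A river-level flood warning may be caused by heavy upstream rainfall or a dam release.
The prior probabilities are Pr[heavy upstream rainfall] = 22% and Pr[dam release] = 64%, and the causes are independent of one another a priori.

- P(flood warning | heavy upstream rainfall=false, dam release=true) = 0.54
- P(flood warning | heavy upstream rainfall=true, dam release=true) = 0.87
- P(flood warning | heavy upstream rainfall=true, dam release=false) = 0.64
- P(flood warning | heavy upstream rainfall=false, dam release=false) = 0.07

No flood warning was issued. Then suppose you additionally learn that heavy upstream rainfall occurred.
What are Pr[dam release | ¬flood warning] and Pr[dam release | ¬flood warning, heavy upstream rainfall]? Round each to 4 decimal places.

By total probability over the 4 (heavy upstream rainfall, dam release) configurations:
  P(¬flood warning) = 0.93×0.78×0.36 + 0.46×0.78×0.64 + 0.36×0.22×0.36 + 0.13×0.22×0.64
        = 0.261144 + 0.229632 + 0.028512 + 0.018304 = 0.537592
The terms with dam release present sum to 0.247936, so
  P(dam release | ¬flood warning) = 0.247936 / 0.537592 ≈ 0.4612

Now also conditioning on heavy upstream rainfall=true:
Sum P(¬flood warning|·) weighted by the priors over both values of dam release:
  P(¬flood warning | heavy upstream rainfall) = 0.36×0.36 + 0.13×0.64
        = 0.129600 + 0.083200 = 0.212800
Configurations with dam release contribute 0.083200, so
  P(dam release | ¬flood warning, heavy upstream rainfall) = 0.083200 / 0.212800 ≈ 0.3910

Pr[dam release | ¬flood warning] ≈ 0.4612; Pr[dam release | ¬flood warning, heavy upstream rainfall] ≈ 0.3910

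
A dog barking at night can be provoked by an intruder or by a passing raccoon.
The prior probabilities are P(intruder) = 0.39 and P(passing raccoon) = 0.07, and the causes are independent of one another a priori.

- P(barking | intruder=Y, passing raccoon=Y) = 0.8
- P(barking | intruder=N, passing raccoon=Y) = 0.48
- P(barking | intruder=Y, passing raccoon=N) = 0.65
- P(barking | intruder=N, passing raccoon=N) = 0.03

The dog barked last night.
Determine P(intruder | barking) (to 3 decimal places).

P(intruder | barking) ≈ 0.873

P(barking) = 0.03*0.61*0.93 + 0.48*0.61*0.07 + 0.65*0.39*0.93 + 0.8*0.39*0.07 = 0.017019 + 0.020496 + 0.235755 + 0.021840 = 0.295110
Of this, 0.257595 comes from 0.235755 + 0.021840 (the intruder=true cases).
Hence the posterior is 0.257595/0.295110 ≈ 0.873.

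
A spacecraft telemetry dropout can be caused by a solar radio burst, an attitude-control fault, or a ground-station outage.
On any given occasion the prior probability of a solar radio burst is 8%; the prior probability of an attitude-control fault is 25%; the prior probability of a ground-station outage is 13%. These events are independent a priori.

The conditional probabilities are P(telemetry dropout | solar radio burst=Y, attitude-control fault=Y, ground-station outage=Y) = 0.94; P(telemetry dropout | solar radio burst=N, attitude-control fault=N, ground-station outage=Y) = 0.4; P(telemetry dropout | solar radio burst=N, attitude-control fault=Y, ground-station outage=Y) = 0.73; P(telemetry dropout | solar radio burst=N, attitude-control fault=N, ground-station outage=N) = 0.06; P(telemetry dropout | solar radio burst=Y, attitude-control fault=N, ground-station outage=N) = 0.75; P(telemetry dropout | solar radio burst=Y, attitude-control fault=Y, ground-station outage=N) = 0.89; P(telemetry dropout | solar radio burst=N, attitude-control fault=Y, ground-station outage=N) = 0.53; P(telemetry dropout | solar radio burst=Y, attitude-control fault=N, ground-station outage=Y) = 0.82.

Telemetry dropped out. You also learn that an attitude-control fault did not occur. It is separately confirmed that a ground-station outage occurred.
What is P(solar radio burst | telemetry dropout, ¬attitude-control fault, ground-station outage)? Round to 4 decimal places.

P(solar radio burst | telemetry dropout, ¬attitude-control fault, ground-station outage) ≈ 0.1513

For the numerator, keep only solar radio burst=true terms: 0.82*0.08 = 0.065600
Normalizer over all consistent configurations: 0.4*0.92 + 0.82*0.08 = 0.433600
Posterior = 0.065600 / 0.433600 ≈ 0.1513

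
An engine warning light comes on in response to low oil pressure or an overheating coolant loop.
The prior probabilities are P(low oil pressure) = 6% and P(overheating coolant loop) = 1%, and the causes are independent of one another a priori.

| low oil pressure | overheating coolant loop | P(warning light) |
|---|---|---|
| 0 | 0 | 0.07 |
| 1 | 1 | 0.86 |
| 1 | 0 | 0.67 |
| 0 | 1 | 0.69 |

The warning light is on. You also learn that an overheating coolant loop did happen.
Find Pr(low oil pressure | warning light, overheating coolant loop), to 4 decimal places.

Numerator (weight on configurations with low oil pressure): 0.86·0.06 = 0.051600
The normalizing constant is 0.69·0.94 + 0.86·0.06 = 0.700200
Posterior = 0.051600 / 0.700200 ≈ 0.0737

Pr(low oil pressure | warning light, overheating coolant loop) ≈ 0.0737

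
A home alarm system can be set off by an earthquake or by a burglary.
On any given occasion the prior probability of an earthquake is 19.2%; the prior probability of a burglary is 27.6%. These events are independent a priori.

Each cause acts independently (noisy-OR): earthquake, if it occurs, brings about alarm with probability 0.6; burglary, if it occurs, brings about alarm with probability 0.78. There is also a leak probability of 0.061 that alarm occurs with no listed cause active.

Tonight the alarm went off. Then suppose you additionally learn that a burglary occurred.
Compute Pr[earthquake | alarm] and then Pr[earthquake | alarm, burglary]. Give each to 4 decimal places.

Under noisy-OR, P(alarm | causes) = 1 − (1−0.061)·∏(1−qᵢ) over the active causes.
P(alarm) = 0.061×0.808×0.724 + 0.79342×0.808×0.276 + 0.6244×0.192×0.724 + 0.917368×0.192×0.276 = 0.035685 + 0.176939 + 0.086797 + 0.048613 = 0.348034
Restricting to configurations with earthquake present: 0.086797 + 0.048613 = 0.135410.
P(earthquake | alarm) = 0.135410 / 0.348034 ≈ 0.3891

Now condition on the additional information:
Enumerate both values of earthquake and weight by the priors:
  P(alarm | burglary) = 0.79342×0.808 + 0.917368×0.192
        = 0.641083 + 0.176135 = 0.817218
Configurations with earthquake contribute 0.176135, so
  P(earthquake | alarm, burglary) = 0.176135 / 0.817218 ≈ 0.2155

Pr[earthquake | alarm] ≈ 0.3891; Pr[earthquake | alarm, burglary] ≈ 0.2155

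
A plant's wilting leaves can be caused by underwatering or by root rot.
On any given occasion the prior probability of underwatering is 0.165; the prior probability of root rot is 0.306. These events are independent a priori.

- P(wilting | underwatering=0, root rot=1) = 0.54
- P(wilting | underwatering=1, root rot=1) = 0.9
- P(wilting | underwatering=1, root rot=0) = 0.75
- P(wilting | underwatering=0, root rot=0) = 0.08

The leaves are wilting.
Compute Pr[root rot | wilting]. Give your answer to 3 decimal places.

P(wilting) = 0.08·0.835·0.694 + 0.54·0.835·0.306 + 0.75·0.165·0.694 + 0.9·0.165·0.306 = 0.046359 + 0.137975 + 0.085882 + 0.045441 = 0.315657
Of this, 0.183416 comes from 0.137975 + 0.045441 (the root rot=true cases).
Hence the posterior is 0.183416/0.315657 ≈ 0.581.

Pr[root rot | wilting] ≈ 0.581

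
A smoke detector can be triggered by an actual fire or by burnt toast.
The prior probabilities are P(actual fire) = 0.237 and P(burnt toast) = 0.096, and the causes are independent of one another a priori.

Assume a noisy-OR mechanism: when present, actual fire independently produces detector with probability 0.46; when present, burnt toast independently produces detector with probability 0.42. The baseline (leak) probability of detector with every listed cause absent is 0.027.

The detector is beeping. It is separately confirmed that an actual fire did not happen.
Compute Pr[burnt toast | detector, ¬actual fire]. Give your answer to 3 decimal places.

Under noisy-OR, P(detector | causes) = 1 − (1−0.027)·∏(1−qᵢ) over the active causes.
Sum P(detector|·) weighted by the priors over both values of burnt toast:
  P(detector | ¬actual fire) = 0.027*0.904 + 0.43566*0.096
        = 0.024408 + 0.041823 = 0.066231
Configurations with burnt toast contribute 0.041823, so
  P(burnt toast | detector, ¬actual fire) = 0.041823 / 0.066231 ≈ 0.631

Pr[burnt toast | detector, ¬actual fire] ≈ 0.631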